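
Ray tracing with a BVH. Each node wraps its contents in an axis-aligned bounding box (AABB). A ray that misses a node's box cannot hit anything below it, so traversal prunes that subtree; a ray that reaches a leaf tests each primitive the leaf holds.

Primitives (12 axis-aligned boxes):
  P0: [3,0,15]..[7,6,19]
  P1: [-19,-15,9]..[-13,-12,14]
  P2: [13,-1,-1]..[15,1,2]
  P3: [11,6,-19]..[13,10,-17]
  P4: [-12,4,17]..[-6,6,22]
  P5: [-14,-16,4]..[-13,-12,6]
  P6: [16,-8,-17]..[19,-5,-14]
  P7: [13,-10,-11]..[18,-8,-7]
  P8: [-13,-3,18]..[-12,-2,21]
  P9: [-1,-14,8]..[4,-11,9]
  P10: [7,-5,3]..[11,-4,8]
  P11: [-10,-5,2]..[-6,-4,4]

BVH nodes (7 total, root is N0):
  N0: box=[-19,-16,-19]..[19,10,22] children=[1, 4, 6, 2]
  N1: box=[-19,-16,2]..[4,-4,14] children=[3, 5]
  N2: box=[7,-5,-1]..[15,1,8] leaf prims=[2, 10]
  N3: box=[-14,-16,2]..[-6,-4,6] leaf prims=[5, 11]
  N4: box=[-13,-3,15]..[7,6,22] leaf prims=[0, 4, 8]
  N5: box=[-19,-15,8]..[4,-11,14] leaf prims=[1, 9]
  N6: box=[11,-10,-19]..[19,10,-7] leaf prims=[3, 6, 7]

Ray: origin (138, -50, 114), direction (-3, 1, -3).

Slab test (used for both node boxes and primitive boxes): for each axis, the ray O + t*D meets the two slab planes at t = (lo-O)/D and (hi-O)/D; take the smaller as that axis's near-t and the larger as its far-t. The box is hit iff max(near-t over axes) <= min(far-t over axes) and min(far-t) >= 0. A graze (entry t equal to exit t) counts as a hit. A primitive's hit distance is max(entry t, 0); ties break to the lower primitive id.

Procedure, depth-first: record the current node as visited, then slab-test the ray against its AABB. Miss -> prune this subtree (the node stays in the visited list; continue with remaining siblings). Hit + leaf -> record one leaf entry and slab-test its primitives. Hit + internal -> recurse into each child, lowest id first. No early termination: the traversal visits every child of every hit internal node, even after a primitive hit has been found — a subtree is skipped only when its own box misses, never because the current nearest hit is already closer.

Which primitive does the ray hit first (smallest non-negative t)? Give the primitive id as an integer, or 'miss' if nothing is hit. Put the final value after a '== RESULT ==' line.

Walk:
N0 x:[119/3,157/3] y:[34,60] z:[92/3,133/3] -> hit [119/3,133/3], descend [1, 2, 4, 6]
  N1 x:[134/3,157/3] y:[34,46] z:[100/3,112/3] -> miss, prune
  N2 x:[41,131/3] y:[45,51] z:[106/3,115/3] -> miss, prune
  N4 x:[131/3,151/3] y:[47,56] z:[92/3,33] -> miss, prune
  N6 x:[119/3,127/3] y:[40,60] z:[121/3,133/3] -> hit [121/3,127/3] leaf, test {P3(miss), P6(miss), P7@t=121/3}

5 AABB tests over nodes [0, 1, 2, 4, 6]; 1 leaf entered; closest P7.

== RESULT ==
7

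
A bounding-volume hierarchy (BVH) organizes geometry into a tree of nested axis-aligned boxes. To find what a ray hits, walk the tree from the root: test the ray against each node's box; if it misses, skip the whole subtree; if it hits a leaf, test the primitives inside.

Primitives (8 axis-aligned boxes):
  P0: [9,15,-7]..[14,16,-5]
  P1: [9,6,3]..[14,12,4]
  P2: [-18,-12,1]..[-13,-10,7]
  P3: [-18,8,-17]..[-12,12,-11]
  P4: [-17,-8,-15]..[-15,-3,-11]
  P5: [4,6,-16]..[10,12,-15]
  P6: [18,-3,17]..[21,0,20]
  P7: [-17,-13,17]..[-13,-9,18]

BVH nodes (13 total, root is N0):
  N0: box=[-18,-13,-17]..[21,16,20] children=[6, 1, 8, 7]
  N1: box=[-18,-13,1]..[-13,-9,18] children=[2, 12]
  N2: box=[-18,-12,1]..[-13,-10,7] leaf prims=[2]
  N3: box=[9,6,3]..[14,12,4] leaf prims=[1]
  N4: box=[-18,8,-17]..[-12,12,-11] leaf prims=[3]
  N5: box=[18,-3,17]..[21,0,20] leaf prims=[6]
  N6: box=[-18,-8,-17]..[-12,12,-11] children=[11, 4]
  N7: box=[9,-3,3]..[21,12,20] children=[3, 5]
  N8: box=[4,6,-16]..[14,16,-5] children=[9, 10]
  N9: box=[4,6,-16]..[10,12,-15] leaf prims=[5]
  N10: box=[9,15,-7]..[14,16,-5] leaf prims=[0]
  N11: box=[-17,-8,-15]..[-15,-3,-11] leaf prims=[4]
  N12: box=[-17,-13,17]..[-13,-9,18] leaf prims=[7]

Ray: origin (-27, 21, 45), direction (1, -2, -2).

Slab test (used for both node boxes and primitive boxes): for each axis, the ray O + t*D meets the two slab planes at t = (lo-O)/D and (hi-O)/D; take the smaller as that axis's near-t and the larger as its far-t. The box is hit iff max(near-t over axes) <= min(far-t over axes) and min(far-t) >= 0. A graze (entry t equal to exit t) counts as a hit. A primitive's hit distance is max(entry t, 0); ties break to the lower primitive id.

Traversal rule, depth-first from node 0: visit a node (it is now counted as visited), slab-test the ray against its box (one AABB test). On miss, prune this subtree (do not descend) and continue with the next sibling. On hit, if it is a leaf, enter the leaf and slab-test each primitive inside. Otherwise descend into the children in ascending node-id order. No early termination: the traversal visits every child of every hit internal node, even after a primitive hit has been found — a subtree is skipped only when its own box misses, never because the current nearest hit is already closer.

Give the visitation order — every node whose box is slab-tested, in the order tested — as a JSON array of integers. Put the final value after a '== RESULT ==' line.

Trace the traversal:
N0 x:[9,48] y:[5/2,17] z:[25/2,31] -> hit [25/2,17], descend [1, 6, 7, 8]
  N1 x:[9,14] y:[15,17] z:[27/2,22] -> miss, prune
  N6 x:[9,15] y:[9/2,29/2] z:[28,31] -> miss, prune
  N7 x:[36,48] y:[9/2,12] z:[25/2,21] -> miss, prune
  N8 x:[31,41] y:[5/2,15/2] z:[25,61/2] -> miss, prune

Visited [0, 1, 6, 7, 8]. Tests: 5 box, 0 leaf. Nearest: miss.

== RESULT ==
[0, 1, 6, 7, 8]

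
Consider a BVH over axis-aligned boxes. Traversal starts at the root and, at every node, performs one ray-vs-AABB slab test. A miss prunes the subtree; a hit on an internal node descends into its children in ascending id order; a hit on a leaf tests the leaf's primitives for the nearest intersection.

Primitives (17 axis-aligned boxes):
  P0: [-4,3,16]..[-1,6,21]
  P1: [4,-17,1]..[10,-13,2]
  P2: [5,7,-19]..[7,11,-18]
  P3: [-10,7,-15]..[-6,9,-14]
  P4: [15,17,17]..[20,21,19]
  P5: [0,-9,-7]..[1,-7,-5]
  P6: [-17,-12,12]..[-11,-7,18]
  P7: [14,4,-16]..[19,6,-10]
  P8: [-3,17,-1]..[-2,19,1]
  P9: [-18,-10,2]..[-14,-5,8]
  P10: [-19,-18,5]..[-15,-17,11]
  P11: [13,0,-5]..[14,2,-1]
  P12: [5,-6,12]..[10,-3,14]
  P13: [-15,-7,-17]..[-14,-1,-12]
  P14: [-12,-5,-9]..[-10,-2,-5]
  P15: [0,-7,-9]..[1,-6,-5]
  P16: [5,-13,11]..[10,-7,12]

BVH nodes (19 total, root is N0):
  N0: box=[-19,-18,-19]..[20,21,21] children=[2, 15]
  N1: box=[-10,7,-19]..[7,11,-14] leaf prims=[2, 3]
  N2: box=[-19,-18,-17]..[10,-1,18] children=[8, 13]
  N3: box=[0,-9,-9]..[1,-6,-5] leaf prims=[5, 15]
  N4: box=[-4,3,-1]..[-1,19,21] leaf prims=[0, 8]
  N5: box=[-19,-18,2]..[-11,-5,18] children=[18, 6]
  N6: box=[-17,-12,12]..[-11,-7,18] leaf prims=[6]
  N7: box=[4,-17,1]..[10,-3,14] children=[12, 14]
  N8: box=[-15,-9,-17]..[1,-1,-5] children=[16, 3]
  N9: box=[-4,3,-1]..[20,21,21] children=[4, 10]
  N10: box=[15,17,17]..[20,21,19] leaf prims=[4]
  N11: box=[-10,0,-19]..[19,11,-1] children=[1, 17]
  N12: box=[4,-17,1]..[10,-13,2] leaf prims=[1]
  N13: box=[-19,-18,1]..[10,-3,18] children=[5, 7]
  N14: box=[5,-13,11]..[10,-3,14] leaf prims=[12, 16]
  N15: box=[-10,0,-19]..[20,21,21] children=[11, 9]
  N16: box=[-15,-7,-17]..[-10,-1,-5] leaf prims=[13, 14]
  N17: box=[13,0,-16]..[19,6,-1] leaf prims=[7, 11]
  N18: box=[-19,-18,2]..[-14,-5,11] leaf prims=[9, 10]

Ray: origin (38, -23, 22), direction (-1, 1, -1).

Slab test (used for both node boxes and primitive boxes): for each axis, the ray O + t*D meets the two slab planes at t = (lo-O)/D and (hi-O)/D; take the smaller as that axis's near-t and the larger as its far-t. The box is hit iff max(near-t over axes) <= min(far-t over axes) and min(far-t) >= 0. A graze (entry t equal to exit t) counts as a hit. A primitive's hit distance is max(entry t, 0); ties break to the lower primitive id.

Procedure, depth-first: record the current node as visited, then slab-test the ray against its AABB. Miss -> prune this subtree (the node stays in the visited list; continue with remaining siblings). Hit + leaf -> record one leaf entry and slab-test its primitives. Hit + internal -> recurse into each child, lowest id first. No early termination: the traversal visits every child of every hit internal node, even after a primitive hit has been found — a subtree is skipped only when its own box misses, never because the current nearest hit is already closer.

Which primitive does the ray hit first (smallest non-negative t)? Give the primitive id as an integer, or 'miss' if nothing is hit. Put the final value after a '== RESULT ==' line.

Walk:
N0 x:[18,57] y:[5,44] z:[1,41] -> hit [18,41], descend [2, 15]
  N2 x:[28,57] y:[5,22] z:[4,39] -> miss, prune
  N15 x:[18,48] y:[23,44] z:[1,41] -> hit [23,41], descend [9, 11]
    N9 x:[18,42] y:[26,44] z:[1,23] -> miss, prune
    N11 x:[19,48] y:[23,34] z:[23,41] -> hit [23,34], descend [1, 17]
      N1 x:[31,48] y:[30,34] z:[36,41] -> miss, prune
      N17 x:[19,25] y:[23,29] z:[23,38] -> hit [23,25] leaf, test {P7(miss), P11@t=24}

7 AABB tests over nodes [0, 2, 15, 9, 11, 1, 17]; 1 leaf entered; closest P11.

== RESULT ==
11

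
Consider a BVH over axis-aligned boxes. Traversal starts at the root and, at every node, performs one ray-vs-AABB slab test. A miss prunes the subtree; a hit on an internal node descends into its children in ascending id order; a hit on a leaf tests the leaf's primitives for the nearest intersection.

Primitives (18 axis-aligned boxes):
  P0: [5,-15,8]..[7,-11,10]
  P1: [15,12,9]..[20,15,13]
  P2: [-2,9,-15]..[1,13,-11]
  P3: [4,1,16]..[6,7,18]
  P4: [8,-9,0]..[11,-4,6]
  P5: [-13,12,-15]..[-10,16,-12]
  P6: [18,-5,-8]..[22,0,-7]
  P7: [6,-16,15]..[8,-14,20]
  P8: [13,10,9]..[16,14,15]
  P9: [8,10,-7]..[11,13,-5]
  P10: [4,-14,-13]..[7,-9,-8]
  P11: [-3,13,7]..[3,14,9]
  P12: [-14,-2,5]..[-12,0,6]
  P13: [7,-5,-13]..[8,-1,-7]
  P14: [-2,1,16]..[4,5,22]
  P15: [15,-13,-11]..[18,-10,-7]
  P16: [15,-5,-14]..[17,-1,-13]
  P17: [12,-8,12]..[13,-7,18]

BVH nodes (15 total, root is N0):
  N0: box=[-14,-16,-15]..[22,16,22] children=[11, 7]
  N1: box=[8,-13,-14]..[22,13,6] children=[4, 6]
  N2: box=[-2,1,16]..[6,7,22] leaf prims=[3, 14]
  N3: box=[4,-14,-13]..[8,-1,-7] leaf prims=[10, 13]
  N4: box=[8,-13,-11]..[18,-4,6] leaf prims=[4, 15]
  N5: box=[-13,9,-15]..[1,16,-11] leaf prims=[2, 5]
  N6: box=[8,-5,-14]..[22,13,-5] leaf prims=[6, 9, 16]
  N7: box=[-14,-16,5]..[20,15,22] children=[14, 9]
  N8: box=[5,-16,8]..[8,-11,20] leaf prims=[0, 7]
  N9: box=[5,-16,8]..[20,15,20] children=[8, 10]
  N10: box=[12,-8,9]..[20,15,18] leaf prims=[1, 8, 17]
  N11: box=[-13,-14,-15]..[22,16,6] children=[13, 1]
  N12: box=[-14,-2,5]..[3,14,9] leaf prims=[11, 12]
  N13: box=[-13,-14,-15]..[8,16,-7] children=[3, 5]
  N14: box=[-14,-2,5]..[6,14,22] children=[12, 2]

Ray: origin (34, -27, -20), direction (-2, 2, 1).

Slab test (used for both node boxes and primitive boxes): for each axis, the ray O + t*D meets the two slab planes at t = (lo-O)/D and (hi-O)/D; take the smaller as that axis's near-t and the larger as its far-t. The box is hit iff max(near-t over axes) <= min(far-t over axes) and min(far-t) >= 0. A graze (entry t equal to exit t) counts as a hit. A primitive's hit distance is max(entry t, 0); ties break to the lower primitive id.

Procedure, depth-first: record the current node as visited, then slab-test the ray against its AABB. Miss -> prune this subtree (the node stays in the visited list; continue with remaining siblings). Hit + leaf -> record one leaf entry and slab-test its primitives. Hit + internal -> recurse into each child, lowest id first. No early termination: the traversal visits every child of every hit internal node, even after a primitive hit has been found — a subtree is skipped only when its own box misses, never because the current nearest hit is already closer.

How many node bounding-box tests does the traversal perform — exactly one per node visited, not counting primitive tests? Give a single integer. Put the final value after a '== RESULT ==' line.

Walk:
N0 x:[6,24] y:[11/2,43/2] z:[5,42] -> hit [6,43/2], descend [7, 11]
  N7 x:[7,24] y:[11/2,21] z:[25,42] -> miss, prune
  N11 x:[6,47/2] y:[13/2,43/2] z:[5,26] -> hit [13/2,43/2], descend [1, 13]
    N1 x:[6,13] y:[7,20] z:[6,26] -> hit [7,13], descend [4, 6]
      N4 x:[8,13] y:[7,23/2] z:[9,26] -> hit [9,23/2] leaf, test {P4(miss), P15(miss)}
      N6 x:[6,13] y:[11,20] z:[6,15] -> hit [11,13] leaf, test {P6(miss), P9(miss), P16(miss)}
    N13 x:[13,47/2] y:[13/2,43/2] z:[5,13] -> hit [13,13], descend [3, 5]
      N3 x:[13,15] y:[13/2,13] z:[7,13] -> hit [13,13] leaf, test {P10(miss), P13@t=13}
      N5 x:[33/2,47/2] y:[18,43/2] z:[5,9] -> miss, prune

9 AABB tests over nodes [0, 7, 11, 1, 4, 6, 13, 3, 5]; 3 leaves entered; closest P13.

== RESULT ==
9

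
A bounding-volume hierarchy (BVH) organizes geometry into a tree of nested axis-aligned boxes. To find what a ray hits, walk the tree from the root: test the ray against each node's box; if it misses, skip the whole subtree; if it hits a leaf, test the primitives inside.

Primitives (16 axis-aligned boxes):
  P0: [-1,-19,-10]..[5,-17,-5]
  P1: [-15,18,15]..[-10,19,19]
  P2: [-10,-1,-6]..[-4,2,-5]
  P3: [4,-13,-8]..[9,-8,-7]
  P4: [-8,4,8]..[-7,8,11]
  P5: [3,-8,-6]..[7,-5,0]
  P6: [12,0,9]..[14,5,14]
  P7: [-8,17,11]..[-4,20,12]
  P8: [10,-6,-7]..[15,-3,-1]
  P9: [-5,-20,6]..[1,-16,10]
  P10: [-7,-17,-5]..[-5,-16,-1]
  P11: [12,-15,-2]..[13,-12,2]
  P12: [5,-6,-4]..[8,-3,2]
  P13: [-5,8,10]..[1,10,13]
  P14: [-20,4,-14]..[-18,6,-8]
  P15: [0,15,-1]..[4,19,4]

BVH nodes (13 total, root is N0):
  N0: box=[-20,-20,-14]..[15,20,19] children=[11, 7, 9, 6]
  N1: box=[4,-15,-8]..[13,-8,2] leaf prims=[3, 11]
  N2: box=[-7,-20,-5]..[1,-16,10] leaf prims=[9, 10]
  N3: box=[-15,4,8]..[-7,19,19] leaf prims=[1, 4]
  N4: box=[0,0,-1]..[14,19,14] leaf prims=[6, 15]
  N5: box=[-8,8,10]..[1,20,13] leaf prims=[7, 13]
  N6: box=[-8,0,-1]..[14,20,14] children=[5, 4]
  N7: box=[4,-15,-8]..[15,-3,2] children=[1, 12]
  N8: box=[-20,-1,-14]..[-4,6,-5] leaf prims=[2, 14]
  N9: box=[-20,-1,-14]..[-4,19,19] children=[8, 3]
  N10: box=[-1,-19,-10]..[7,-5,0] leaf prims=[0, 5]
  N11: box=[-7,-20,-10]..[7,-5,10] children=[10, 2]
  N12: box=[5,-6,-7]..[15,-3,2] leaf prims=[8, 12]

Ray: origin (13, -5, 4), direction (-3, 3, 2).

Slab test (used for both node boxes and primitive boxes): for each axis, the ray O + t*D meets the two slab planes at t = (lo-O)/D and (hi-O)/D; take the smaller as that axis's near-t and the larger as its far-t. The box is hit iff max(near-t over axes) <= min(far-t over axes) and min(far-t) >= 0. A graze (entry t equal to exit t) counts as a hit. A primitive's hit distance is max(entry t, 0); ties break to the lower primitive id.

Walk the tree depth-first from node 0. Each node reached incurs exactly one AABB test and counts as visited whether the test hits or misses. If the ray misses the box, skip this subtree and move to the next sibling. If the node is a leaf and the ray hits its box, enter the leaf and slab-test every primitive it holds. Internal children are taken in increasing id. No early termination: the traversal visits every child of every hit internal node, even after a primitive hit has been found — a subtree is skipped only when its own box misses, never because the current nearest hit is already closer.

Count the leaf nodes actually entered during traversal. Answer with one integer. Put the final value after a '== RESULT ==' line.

Trace the traversal:
N0 x:[-2/3,11] y:[-5,25/3] z:[-9,15/2] -> hit [-2/3,15/2], descend [6, 7, 9, 11]
  N6 x:[-1/3,7] y:[5/3,25/3] z:[-5/2,5] -> hit [5/3,5], descend [4, 5]
    N4 x:[-1/3,13/3] y:[5/3,8] z:[-5/2,5] -> hit [5/3,13/3] leaf, test {P6(miss), P15(miss)}
    N5 x:[4,7] y:[13/3,25/3] z:[3,9/2] -> hit [13/3,9/2] leaf, test {P7(miss), P13@t=13/3}
  N7 x:[-2/3,3] y:[-10/3,2/3] z:[-6,-1] -> miss, prune
  N9 x:[17/3,11] y:[4/3,8] z:[-9,15/2] -> hit [17/3,15/2], descend [3, 8]
    N3 x:[20/3,28/3] y:[3,8] z:[2,15/2] -> hit [20/3,15/2] leaf, test {P1(miss), P4(miss)}
    N8 x:[17/3,11] y:[4/3,11/3] z:[-9,-9/2] -> miss, prune
  N11 x:[2,20/3] y:[-5,0] z:[-7,3] -> miss, prune

Visited [0, 6, 4, 5, 7, 9, 3, 8, 11]. Tests: 9 box, 3 leaf. Nearest: P13.

== RESULT ==
3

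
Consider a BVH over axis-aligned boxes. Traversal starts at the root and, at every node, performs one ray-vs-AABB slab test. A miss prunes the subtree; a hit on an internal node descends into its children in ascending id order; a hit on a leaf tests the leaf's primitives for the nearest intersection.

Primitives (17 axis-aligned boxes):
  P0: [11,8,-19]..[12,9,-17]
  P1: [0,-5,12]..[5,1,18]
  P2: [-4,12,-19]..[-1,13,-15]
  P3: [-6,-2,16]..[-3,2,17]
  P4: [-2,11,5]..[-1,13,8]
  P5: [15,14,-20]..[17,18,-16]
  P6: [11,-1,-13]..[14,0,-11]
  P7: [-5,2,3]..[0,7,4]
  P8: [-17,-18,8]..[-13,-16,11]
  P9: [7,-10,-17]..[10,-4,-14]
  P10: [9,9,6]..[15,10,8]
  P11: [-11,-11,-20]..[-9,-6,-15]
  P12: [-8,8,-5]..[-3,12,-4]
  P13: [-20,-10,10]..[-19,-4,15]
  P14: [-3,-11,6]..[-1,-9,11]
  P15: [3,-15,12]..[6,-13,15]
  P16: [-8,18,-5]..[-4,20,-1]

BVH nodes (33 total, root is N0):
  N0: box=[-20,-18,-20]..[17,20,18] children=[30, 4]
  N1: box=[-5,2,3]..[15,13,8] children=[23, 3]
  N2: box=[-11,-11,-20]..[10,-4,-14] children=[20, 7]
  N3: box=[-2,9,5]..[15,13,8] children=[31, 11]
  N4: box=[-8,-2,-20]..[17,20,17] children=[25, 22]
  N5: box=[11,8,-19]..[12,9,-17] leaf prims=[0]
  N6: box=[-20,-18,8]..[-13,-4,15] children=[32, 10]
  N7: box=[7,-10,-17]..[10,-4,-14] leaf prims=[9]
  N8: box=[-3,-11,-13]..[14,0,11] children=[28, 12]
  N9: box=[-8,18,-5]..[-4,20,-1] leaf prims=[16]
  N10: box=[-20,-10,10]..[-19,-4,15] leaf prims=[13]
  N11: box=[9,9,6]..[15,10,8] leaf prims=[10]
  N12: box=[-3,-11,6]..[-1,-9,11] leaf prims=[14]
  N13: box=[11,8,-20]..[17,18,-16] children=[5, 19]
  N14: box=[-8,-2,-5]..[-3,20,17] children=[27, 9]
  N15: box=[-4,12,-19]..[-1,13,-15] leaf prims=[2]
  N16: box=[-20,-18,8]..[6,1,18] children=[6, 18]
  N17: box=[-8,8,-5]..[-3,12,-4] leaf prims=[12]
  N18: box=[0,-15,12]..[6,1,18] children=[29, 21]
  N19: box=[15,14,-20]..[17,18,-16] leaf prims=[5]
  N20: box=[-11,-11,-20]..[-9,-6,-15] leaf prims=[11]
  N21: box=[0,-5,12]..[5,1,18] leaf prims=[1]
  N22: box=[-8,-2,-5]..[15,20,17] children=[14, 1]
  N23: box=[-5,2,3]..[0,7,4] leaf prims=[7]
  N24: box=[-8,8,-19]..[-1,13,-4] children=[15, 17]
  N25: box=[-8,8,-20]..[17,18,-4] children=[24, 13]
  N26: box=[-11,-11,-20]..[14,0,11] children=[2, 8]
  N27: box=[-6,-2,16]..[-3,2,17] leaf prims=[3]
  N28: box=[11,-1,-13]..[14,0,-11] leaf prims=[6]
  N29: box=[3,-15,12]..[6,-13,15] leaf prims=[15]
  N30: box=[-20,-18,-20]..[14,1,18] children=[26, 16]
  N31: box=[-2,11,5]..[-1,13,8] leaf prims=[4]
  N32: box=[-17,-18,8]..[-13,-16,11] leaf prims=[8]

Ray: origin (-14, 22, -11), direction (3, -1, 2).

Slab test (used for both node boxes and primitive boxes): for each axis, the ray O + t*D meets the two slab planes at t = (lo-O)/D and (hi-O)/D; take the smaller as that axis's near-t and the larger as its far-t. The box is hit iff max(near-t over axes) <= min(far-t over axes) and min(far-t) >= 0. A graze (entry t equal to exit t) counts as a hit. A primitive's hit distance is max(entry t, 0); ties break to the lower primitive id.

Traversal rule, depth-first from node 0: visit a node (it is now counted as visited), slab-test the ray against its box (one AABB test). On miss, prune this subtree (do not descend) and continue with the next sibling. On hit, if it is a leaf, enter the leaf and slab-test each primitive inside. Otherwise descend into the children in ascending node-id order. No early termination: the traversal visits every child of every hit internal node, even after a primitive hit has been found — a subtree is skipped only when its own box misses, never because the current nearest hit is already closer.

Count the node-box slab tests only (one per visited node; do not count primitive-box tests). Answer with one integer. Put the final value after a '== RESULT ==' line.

Walk:
N0 x:[-2,31/3] y:[2,40] z:[-9/2,29/2] -> hit [2,31/3], descend [4, 30]
  N4 x:[2,31/3] y:[2,24] z:[-9/2,14] -> hit [2,31/3], descend [22, 25]
    N22 x:[2,29/3] y:[2,24] z:[3,14] -> hit [3,29/3], descend [1, 14]
      N1 x:[3,29/3] y:[9,20] z:[7,19/2] -> hit [9,19/2], descend [3, 23]
        N3 x:[4,29/3] y:[9,13] z:[8,19/2] -> hit [9,19/2], descend [11, 31]
          N11 x:[23/3,29/3] y:[12,13] z:[17/2,19/2] -> miss, prune
          N31 x:[4,13/3] y:[9,11] z:[8,19/2] -> miss, prune
        N23 x:[3,14/3] y:[15,20] z:[7,15/2] -> miss, prune
      N14 x:[2,11/3] y:[2,24] z:[3,14] -> hit [3,11/3], descend [9, 27]
        N9 x:[2,10/3] y:[2,4] z:[3,5] -> hit [3,10/3] leaf, test {P16@t=3}
        N27 x:[8/3,11/3] y:[20,24] z:[27/2,14] -> miss, prune
    N25 x:[2,31/3] y:[4,14] z:[-9/2,7/2] -> miss, prune
  N30 x:[-2,28/3] y:[21,40] z:[-9/2,29/2] -> miss, prune

order=[0, 4, 22, 1, 3, 11, 31, 23, 14, 9, 27, 25, 30]  |boxes|=13  |leaves|=1  hit=P16

== RESULT ==
13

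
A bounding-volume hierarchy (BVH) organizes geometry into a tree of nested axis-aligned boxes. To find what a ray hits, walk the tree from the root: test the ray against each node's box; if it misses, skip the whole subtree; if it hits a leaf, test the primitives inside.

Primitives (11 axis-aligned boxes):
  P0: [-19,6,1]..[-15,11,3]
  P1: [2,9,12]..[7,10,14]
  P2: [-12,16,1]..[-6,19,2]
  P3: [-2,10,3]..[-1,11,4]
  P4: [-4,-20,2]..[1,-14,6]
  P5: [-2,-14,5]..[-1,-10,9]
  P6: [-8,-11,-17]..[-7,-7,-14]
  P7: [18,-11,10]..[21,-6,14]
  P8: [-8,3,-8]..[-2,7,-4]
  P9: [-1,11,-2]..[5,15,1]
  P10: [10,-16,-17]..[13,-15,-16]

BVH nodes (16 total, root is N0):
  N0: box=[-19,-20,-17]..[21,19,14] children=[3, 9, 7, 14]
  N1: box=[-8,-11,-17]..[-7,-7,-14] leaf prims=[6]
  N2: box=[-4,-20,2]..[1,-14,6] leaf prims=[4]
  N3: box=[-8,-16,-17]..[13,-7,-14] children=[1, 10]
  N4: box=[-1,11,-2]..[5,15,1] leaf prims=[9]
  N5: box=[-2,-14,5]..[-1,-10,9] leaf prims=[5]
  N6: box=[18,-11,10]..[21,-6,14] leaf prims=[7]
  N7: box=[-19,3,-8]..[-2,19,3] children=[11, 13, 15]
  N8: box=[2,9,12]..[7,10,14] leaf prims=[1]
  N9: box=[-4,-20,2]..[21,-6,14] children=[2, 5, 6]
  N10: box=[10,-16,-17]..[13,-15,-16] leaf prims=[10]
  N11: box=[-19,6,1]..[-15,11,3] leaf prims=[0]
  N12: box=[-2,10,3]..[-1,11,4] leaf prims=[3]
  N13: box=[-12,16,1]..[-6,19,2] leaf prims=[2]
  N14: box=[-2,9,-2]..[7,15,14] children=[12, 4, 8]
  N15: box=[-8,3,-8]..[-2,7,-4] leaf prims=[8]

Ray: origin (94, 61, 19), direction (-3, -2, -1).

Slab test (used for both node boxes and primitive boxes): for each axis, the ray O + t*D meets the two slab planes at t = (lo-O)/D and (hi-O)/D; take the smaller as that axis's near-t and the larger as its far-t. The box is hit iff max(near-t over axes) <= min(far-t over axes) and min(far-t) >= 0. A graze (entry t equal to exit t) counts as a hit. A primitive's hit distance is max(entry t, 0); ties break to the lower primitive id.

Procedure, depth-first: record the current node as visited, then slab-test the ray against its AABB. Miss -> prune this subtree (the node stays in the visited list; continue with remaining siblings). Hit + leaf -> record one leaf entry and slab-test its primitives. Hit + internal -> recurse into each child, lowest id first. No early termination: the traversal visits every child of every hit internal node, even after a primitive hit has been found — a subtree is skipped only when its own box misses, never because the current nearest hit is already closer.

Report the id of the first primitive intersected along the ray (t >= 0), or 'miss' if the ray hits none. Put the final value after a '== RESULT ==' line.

Traverse from the root:
N0 x:[73/3,113/3] y:[21,81/2] z:[5,36] -> hit [73/3,36], descend [3, 7, 9, 14]
  N3 x:[27,34] y:[34,77/2] z:[33,36] -> hit [34,34], descend [1, 10]
    N1 x:[101/3,34] y:[34,36] z:[33,36] -> hit [34,34] leaf, test {P6@t=34}
    N10 x:[27,28] y:[38,77/2] z:[35,36] -> miss, prune
  N7 x:[32,113/3] y:[21,29] z:[16,27] -> miss, prune
  N9 x:[73/3,98/3] y:[67/2,81/2] z:[5,17] -> miss, prune
  N14 x:[29,32] y:[23,26] z:[5,21] -> miss, prune

order=[0, 3, 1, 10, 7, 9, 14]  |boxes|=7  |leaves|=1  hit=P6

== RESULT ==
6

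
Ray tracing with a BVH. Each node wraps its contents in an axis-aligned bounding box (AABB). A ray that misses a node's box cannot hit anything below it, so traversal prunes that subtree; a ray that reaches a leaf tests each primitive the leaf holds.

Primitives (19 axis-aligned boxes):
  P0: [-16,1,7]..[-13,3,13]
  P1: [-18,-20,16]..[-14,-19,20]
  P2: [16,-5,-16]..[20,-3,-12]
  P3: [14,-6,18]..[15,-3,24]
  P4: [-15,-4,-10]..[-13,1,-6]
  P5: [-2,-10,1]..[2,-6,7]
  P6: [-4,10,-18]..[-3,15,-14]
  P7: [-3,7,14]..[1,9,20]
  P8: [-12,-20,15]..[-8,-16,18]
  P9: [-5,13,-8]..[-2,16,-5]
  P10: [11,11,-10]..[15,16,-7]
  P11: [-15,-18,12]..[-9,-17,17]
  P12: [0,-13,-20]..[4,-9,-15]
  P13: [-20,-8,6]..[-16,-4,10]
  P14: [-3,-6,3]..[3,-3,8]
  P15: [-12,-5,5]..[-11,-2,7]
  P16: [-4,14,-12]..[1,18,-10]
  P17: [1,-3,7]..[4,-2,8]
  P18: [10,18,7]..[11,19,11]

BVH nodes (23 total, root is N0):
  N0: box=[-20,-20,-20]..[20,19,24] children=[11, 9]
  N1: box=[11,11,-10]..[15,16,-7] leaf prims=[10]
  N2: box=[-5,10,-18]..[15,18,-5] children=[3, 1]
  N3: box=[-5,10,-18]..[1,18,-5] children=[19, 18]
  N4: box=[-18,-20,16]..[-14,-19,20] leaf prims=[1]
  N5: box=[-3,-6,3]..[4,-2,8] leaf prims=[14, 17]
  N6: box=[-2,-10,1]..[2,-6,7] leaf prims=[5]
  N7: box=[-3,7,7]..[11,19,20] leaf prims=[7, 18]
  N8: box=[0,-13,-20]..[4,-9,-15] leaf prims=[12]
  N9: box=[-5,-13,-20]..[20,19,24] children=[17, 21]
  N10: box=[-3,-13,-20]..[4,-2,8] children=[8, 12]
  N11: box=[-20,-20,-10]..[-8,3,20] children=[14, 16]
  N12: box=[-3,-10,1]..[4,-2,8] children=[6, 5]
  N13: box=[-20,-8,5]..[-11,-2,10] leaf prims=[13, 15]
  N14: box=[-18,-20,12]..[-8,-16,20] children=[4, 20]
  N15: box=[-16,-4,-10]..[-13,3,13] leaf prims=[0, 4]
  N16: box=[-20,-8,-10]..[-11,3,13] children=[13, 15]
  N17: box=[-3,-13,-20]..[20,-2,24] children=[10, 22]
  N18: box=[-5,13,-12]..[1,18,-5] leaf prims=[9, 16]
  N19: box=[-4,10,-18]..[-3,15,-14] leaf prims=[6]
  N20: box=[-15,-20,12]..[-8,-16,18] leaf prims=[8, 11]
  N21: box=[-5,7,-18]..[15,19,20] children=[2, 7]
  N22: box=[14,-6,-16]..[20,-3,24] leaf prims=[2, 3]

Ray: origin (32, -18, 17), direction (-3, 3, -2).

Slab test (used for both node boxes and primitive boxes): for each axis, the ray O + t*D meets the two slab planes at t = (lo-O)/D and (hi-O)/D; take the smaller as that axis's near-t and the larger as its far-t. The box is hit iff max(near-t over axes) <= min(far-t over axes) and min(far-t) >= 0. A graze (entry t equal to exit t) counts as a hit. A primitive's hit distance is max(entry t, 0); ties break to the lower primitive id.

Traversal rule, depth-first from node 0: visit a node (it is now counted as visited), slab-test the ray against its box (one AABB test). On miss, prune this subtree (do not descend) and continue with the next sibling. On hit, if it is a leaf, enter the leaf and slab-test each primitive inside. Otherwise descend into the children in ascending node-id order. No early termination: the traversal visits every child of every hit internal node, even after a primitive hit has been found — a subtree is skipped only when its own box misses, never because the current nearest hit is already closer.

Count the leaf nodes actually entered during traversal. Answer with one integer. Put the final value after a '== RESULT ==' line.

Trace the traversal:
N0 x:[4,52/3] y:[-2/3,37/3] z:[-7/2,37/2] -> hit [4,37/3], descend [9, 11]
  N9 x:[4,37/3] y:[5/3,37/3] z:[-7/2,37/2] -> hit [4,37/3], descend [17, 21]
    N17 x:[4,35/3] y:[5/3,16/3] z:[-7/2,37/2] -> hit [4,16/3], descend [10, 22]
      N10 x:[28/3,35/3] y:[5/3,16/3] z:[9/2,37/2] -> miss, prune
      N22 x:[4,6] y:[4,5] z:[-7/2,33/2] -> hit [4,5] leaf, test {P2(miss), P3(miss)}
    N21 x:[17/3,37/3] y:[25/3,37/3] z:[-3/2,35/2] -> hit [25/3,37/3], descend [2, 7]
      N2 x:[17/3,37/3] y:[28/3,12] z:[11,35/2] -> hit [11,12], descend [1, 3]
        N1 x:[17/3,7] y:[29/3,34/3] z:[12,27/2] -> miss, prune
        N3 x:[31/3,37/3] y:[28/3,12] z:[11,35/2] -> hit [11,12], descend [18, 19]
          N18 x:[31/3,37/3] y:[31/3,12] z:[11,29/2] -> hit [11,12] leaf, test {P9@t=34/3, P16(miss)}
          N19 x:[35/3,12] y:[28/3,11] z:[31/2,35/2] -> miss, prune
      N7 x:[7,35/3] y:[25/3,37/3] z:[-3/2,5] -> miss, prune
  N11 x:[40/3,52/3] y:[-2/3,7] z:[-3/2,27/2] -> miss, prune

13 AABB tests over nodes [0, 9, 17, 10, 22, 21, 2, 1, 3, 18, 19, 7, 11]; 2 leaves entered; closest P9.

== RESULT ==
2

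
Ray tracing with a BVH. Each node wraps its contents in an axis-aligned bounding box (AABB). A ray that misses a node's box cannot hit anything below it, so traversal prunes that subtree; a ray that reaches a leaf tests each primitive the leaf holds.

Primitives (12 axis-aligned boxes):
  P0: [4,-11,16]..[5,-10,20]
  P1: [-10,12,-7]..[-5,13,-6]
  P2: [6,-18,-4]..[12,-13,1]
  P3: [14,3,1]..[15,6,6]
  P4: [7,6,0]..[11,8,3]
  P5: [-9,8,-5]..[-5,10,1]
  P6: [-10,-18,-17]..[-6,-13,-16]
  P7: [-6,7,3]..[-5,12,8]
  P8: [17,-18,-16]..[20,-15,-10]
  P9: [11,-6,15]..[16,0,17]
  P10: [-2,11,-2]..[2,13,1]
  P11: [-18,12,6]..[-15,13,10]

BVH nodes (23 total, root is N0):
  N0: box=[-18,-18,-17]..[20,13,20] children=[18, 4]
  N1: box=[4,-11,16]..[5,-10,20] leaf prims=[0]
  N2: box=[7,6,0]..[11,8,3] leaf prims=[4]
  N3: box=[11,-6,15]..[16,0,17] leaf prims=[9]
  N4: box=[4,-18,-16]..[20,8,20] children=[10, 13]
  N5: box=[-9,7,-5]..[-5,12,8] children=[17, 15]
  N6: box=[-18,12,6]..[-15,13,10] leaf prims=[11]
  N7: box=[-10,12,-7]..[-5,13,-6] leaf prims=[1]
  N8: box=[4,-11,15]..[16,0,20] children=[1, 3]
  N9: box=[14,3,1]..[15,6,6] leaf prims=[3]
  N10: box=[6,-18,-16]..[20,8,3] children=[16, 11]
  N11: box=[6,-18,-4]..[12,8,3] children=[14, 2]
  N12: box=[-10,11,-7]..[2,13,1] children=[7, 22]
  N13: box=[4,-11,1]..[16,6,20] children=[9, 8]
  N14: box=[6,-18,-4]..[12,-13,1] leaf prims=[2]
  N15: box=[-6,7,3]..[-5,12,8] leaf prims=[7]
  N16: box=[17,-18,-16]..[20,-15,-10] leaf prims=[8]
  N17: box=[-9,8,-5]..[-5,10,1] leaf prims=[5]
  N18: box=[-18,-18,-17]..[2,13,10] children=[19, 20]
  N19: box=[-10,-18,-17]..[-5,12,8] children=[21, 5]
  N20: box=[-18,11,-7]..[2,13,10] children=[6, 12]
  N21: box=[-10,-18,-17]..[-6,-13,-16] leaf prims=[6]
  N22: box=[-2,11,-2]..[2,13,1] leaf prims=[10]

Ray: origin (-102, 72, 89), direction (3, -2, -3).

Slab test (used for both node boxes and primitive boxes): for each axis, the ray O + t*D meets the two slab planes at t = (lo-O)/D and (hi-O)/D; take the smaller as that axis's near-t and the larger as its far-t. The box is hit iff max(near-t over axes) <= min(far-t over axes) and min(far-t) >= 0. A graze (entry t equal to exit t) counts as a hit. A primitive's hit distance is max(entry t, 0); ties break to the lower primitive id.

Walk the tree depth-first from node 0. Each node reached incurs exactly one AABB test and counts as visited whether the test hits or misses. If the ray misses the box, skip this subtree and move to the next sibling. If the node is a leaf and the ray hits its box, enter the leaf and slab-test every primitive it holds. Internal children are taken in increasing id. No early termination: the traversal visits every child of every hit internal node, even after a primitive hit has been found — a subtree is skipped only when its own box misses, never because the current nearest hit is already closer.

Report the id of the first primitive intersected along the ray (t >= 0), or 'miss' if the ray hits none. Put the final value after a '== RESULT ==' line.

Walk:
N0 x:[28,122/3] y:[59/2,45] z:[23,106/3] -> hit [59/2,106/3], descend [4, 18]
  N4 x:[106/3,122/3] y:[32,45] z:[23,35] -> miss, prune
  N18 x:[28,104/3] y:[59/2,45] z:[79/3,106/3] -> hit [59/2,104/3], descend [19, 20]
    N19 x:[92/3,97/3] y:[30,45] z:[27,106/3] -> hit [92/3,97/3], descend [5, 21]
      N5 x:[31,97/3] y:[30,65/2] z:[27,94/3] -> hit [31,94/3], descend [15, 17]
        N15 x:[32,97/3] y:[30,65/2] z:[27,86/3] -> miss, prune
        N17 x:[31,97/3] y:[31,32] z:[88/3,94/3] -> hit [31,94/3] leaf, test {P5@t=31}
      N21 x:[92/3,32] y:[85/2,45] z:[35,106/3] -> miss, prune
    N20 x:[28,104/3] y:[59/2,61/2] z:[79/3,32] -> hit [59/2,61/2], descend [6, 12]
      N6 x:[28,29] y:[59/2,30] z:[79/3,83/3] -> miss, prune
      N12 x:[92/3,104/3] y:[59/2,61/2] z:[88/3,32] -> miss, prune

Visited [0, 4, 18, 19, 5, 15, 17, 21, 20, 6, 12]. Tests: 11 box, 1 leaf. Nearest: P5.

== RESULT ==
5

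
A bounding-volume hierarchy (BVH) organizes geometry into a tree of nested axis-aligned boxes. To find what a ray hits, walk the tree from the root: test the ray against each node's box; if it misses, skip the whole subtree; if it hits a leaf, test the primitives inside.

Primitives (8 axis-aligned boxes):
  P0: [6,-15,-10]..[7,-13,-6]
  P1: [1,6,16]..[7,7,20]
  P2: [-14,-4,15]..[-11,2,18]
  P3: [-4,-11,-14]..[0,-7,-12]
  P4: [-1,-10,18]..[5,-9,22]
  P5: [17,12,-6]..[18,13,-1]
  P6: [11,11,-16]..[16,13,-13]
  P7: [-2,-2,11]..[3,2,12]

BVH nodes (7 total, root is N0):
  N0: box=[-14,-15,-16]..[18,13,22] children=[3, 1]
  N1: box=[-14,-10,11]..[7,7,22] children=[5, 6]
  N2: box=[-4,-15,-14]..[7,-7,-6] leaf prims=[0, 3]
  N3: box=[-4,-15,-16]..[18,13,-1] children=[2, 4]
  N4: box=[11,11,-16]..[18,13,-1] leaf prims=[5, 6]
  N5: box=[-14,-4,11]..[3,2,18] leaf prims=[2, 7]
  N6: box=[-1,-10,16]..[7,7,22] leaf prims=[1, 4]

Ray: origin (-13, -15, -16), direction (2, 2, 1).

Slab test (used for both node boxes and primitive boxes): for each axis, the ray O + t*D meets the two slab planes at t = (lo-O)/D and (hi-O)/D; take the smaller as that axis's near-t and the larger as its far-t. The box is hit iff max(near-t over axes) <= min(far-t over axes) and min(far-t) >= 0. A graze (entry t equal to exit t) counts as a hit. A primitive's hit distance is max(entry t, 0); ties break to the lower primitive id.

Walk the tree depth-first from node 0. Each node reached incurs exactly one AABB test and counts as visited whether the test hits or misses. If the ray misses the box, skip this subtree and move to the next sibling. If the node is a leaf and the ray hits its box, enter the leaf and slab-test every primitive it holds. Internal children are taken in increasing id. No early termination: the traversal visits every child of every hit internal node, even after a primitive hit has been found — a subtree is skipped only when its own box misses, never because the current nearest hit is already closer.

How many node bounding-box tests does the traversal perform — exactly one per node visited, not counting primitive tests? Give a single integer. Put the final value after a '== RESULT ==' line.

Walk:
N0 x:[-1/2,31/2] y:[0,14] z:[0,38] -> hit [0,14], descend [1, 3]
  N1 x:[-1/2,10] y:[5/2,11] z:[27,38] -> miss, prune
  N3 x:[9/2,31/2] y:[0,14] z:[0,15] -> hit [9/2,14], descend [2, 4]
    N2 x:[9/2,10] y:[0,4] z:[2,10] -> miss, prune
    N4 x:[12,31/2] y:[13,14] z:[0,15] -> hit [13,14] leaf, test {P5(miss), P6(miss)}

Visited [0, 1, 3, 2, 4]. Tests: 5 box, 1 leaf. Nearest: miss.

== RESULT ==
5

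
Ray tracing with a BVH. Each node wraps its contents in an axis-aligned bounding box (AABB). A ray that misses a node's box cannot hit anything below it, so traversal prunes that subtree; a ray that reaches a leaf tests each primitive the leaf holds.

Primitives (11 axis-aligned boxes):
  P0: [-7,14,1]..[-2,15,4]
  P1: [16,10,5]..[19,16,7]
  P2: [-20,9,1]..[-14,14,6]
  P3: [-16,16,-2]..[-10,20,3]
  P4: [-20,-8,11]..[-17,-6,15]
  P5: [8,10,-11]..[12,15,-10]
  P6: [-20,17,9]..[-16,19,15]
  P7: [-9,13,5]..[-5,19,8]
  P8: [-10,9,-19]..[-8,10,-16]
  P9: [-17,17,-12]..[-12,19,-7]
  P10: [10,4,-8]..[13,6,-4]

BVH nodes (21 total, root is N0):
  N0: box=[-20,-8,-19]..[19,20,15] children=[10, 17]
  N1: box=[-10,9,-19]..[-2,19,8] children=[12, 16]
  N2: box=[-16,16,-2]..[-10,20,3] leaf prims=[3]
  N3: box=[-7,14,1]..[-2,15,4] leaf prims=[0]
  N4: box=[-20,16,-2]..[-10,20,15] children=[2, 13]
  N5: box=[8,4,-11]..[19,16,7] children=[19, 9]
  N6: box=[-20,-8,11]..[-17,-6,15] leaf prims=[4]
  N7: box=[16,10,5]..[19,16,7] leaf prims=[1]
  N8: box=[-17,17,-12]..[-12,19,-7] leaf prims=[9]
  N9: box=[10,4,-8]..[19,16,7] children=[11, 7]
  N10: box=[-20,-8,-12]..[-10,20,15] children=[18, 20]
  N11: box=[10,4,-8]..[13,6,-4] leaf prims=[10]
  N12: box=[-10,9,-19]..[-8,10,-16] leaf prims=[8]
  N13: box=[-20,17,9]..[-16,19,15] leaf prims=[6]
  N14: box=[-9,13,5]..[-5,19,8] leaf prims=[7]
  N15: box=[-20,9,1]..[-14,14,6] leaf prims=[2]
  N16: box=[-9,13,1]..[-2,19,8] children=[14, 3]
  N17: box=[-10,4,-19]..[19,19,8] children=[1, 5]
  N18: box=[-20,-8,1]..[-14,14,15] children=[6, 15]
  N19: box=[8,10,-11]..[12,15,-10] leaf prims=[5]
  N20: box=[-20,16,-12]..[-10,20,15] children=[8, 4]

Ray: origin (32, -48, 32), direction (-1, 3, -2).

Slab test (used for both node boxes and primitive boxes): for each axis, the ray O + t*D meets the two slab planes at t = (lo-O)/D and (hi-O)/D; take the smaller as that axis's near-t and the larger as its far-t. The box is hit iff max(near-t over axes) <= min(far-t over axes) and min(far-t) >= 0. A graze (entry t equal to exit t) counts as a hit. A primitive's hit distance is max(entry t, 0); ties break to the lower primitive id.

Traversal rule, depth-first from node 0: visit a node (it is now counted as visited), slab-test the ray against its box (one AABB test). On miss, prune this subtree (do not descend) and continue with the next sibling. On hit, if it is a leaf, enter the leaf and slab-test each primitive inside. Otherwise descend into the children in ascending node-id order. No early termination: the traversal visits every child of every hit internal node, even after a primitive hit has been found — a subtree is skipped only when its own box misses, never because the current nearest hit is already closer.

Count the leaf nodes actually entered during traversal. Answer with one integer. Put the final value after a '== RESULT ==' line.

Walk:
N0 x:[13,52] y:[40/3,68/3] z:[17/2,51/2] -> hit [40/3,68/3], descend [10, 17]
  N10 x:[42,52] y:[40/3,68/3] z:[17/2,22] -> miss, prune
  N17 x:[13,42] y:[52/3,67/3] z:[12,51/2] -> hit [52/3,67/3], descend [1, 5]
    N1 x:[34,42] y:[19,67/3] z:[12,51/2] -> miss, prune
    N5 x:[13,24] y:[52/3,64/3] z:[25/2,43/2] -> hit [52/3,64/3], descend [9, 19]
      N9 x:[13,22] y:[52/3,64/3] z:[25/2,20] -> hit [52/3,20], descend [7, 11]
        N7 x:[13,16] y:[58/3,64/3] z:[25/2,27/2] -> miss, prune
        N11 x:[19,22] y:[52/3,18] z:[18,20] -> miss, prune
      N19 x:[20,24] y:[58/3,21] z:[21,43/2] -> hit [21,21] leaf, test {P5@t=21}

9 AABB tests over nodes [0, 10, 17, 1, 5, 9, 7, 11, 19]; 1 leaf entered; closest P5.

== RESULT ==
1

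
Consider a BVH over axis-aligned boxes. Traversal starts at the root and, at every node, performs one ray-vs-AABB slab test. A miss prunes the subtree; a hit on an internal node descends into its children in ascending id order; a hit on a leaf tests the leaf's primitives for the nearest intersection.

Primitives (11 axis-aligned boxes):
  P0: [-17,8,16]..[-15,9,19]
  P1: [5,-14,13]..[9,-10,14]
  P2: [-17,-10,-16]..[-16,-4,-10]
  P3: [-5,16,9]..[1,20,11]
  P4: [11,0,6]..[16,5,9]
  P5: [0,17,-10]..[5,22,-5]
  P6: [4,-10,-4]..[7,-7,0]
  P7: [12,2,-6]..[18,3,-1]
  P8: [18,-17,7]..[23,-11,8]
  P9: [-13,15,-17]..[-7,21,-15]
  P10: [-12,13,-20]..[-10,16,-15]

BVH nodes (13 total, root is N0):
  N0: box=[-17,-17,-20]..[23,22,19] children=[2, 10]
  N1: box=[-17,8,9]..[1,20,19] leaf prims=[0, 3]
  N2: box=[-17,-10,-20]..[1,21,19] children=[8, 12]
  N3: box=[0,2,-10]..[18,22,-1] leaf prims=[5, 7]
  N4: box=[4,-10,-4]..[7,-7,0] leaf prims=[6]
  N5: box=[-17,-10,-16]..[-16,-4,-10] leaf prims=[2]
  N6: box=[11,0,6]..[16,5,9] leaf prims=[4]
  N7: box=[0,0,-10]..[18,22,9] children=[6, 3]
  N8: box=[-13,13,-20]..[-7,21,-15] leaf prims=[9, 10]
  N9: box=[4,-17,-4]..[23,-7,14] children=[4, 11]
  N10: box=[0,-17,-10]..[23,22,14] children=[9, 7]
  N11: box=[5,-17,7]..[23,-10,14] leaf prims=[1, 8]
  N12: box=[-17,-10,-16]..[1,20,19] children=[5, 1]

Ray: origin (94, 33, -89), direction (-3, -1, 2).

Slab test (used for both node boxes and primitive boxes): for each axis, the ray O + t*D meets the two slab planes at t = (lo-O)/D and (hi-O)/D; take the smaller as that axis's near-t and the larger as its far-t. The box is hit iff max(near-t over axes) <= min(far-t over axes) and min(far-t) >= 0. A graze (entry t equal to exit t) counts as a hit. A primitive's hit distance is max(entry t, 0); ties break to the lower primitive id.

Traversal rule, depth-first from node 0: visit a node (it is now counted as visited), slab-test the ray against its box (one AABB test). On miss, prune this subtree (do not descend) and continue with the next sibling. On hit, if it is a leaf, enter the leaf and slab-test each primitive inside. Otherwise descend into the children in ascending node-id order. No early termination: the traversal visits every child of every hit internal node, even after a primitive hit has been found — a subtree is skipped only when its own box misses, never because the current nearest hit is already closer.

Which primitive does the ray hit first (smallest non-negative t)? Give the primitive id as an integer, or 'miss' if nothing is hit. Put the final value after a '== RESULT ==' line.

Walk:
N0 x:[71/3,37] y:[11,50] z:[69/2,54] -> hit [69/2,37], descend [2, 10]
  N2 x:[31,37] y:[12,43] z:[69/2,54] -> hit [69/2,37], descend [8, 12]
    N8 x:[101/3,107/3] y:[12,20] z:[69/2,37] -> miss, prune
    N12 x:[31,37] y:[13,43] z:[73/2,54] -> hit [73/2,37], descend [1, 5]
      N1 x:[31,37] y:[13,25] z:[49,54] -> miss, prune
      N5 x:[110/3,37] y:[37,43] z:[73/2,79/2] -> hit [37,37] leaf, test {P2@t=37}
  N10 x:[71/3,94/3] y:[11,50] z:[79/2,103/2] -> miss, prune

order=[0, 2, 8, 12, 1, 5, 10]  |boxes|=7  |leaves|=1  hit=P2

== RESULT ==
2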